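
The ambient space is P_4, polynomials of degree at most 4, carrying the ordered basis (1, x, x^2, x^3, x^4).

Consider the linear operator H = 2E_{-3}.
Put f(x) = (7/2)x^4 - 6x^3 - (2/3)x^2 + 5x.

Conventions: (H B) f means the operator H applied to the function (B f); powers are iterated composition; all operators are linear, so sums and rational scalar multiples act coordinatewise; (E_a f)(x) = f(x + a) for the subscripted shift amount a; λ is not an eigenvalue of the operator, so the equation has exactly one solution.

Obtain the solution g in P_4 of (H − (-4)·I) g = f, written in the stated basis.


the result is g(x) = (7/12)x^4 + (4/3)x^3 - (119/18)x^2 - (61/18)x + 457/36

write g with unknown coordinates in the stated basis and equate coefficients in (H − (-4)·I) g = f
solving from the highest basis element down gives g = (7/12)x^4 + (4/3)x^3 - (119/18)x^2 - (61/18)x + 457/36
check: H g = (7/6)x^4 - (34/3)x^3 + (232/9)x^2 + (167/9)x - 457/9
so H g − (-4)·g = (7/2)x^4 - 6x^3 - (2/3)x^2 + 5x = f ✓


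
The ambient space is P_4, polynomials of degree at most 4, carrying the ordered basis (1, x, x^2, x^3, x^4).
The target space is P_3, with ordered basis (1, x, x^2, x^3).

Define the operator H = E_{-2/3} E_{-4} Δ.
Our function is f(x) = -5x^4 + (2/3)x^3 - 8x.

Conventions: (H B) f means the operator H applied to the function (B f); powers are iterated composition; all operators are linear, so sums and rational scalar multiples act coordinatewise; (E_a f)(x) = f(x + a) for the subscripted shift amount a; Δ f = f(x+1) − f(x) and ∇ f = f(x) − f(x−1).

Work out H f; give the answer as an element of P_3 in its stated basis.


the result is g(x) = -20x^3 + 252x^2 - (3190/3)x + 40351/27

Δ f = -20x^3 - 28x^2 - 18x - 37/3
E_{-4} Δ f = -20x^3 + 212x^2 - 754x + 2675/3
E_{-2/3} E_{-4} Δ f = -20x^3 + 252x^2 - (3190/3)x + 40351/27


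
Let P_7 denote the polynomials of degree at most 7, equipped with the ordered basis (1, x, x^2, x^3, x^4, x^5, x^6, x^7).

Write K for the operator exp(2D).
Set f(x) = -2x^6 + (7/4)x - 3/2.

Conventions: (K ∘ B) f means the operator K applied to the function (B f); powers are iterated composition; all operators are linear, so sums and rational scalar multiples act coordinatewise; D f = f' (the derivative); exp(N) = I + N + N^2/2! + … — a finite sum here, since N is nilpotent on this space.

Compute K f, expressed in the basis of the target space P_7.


order-1 term: -24x^5 + 7/2
order-2 term: -120x^4
order-3 term: -320x^3
order-4 term: -480x^2
order-5 term: -384x
order-6 term: -128
the series for exp(2D) f terminates at order 6
exp(2D) f = -2x^6 - 24x^5 - 120x^4 - 320x^3 - 480x^2 - (1529/4)x - 126

g(x) = -2x^6 - 24x^5 - 120x^4 - 320x^3 - 480x^2 - (1529/4)x - 126


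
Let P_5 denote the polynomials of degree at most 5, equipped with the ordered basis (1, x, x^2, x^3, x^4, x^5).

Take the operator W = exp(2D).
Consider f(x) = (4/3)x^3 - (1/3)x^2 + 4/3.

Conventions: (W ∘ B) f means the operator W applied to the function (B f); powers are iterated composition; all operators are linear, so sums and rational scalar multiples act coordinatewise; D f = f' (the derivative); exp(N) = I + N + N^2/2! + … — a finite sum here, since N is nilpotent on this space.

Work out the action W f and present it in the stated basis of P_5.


the image equals g(x) = (4/3)x^3 + (23/3)x^2 + (44/3)x + 32/3

order-1 term: 8x^2 - (4/3)x
order-2 term: 16x - 4/3
order-3 term: 32/3
the series for exp(2D) f terminates at order 3
exp(2D) f = (4/3)x^3 + (23/3)x^2 + (44/3)x + 32/3


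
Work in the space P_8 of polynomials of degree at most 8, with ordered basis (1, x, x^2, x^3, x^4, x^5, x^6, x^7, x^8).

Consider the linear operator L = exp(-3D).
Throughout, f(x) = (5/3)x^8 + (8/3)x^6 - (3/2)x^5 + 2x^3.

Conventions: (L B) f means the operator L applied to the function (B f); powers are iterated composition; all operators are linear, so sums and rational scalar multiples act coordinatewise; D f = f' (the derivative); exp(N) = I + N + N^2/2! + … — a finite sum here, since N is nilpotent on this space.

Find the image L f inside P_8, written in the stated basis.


order-1 term: -40x^7 - 48x^5 + (45/2)x^4 - 18x^2
order-2 term: 420x^6 + 360x^4 - 135x^3 + 54x
order-3 term: -2520x^5 - 1440x^3 + 405x^2 - 54
order-4 term: 9450x^4 + 3240x^2 - (1215/2)x
order-5 term: -22680x^3 - 3888x + 729/2
order-6 term: 34020x^2 + 1944
order-7 term: -29160x
order-8 term: 10935
the series for exp(-3D) f terminates at order 8
exp(-3D) f = (5/3)x^8 - 40x^7 + (1268/3)x^6 - (5139/2)x^5 + (19665/2)x^4 - 24253x^3 + 37647x^2 - (67203/2)x + 26379/2

g(x) = (5/3)x^8 - 40x^7 + (1268/3)x^6 - (5139/2)x^5 + (19665/2)x^4 - 24253x^3 + 37647x^2 - (67203/2)x + 26379/2


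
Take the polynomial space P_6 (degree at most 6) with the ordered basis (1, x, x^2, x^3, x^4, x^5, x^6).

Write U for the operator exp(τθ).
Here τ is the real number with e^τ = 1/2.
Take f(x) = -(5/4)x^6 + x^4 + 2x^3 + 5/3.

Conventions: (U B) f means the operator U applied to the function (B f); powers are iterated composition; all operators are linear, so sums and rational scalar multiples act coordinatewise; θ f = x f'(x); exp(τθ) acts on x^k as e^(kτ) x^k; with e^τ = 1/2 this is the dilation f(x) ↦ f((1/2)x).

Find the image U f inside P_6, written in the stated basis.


the result is g(x) = -(5/256)x^6 + (1/16)x^4 + (1/4)x^3 + 5/3

exp(τθ) x^k = e^(kτ) x^k; with e^τ = 1/2 this sends x^k to (1/2)^k x^k
x^3 ↦ 1/8 x^3
x^4 ↦ 1/16 x^4
x^6 ↦ 1/64 x^6
applying this coordinatewise to f: exp(τθ) f = -(5/256)x^6 + (1/16)x^4 + (1/4)x^3 + 5/3


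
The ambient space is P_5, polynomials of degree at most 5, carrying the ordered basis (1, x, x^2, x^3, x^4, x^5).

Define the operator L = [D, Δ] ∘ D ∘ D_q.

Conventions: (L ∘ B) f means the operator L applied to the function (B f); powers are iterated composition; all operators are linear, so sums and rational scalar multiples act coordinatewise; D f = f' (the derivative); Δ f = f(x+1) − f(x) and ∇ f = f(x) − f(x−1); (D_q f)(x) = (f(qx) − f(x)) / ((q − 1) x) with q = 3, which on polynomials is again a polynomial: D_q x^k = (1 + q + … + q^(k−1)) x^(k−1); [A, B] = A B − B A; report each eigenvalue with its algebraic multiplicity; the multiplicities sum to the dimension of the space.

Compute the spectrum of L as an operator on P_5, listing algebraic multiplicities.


λ = 0 (multiplicity 6)

image of 1: 0
image of x: 0
image of x^2: 0
image of x^3: 0
image of x^4: 0
image of x^5: 0
the matrix is upper triangular; its diagonal is (0, 0, 0, 0, 0, 0)
for a triangular matrix the eigenvalues are the diagonal entries, with algebraic multiplicity their repetition count


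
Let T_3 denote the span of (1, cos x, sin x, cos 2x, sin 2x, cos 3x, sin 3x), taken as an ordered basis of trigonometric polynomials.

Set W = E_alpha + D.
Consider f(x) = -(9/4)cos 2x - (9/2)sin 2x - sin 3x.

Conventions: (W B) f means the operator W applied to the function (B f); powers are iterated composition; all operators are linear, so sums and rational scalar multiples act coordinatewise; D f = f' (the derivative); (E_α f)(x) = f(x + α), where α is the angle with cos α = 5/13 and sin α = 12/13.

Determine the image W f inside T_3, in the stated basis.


the image equals g(x) = -(7173/676)cos 2x + (1566/169)sin 2x - (5763/2197)cos 3x + (2035/2197)sin 3x

E_alpha f = -(1089/676)cos 2x + (1611/338)sin 2x + (828/2197)cos 3x + (2035/2197)sin 3x
D f = -9cos 2x + (9/2)sin 2x - 3cos 3x
(E_alpha + D) f = -(7173/676)cos 2x + (1566/169)sin 2x - (5763/2197)cos 3x + (2035/2197)sin 3x


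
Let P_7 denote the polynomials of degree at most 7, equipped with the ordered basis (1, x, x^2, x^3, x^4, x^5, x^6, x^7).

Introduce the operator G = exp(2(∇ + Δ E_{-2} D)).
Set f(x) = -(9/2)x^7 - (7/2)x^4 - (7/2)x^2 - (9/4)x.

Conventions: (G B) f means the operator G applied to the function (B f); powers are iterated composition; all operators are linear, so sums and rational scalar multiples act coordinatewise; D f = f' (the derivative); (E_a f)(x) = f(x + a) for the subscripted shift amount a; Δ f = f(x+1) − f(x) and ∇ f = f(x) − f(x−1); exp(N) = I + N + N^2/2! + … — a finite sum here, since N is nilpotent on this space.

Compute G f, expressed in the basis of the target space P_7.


the image equals g(x) = -(9/2)x^7 - 63x^6 - 567x^5 - (1267/2)x^4 - 343x^3 + (48125/2)x^2 - (126037/4)x + 62899/2

order-1 term: -63x^6 - 189x^5 + 2520x^4 - 8533x^3 + 13944x^2 - 11445x + 7519/2
order-2 term: -378x^5 - 1890x^4 + 18270x^3 - 20874x^2 - 75894x + 141134
order-3 term: -1260x^4 - 7560x^3 + 49140x^2 + 15008x - 177324
order-4 term: -2520x^3 - 15120x^2 + 57960x + 45304
order-5 term: -3024x^2 - 15120x + 25200
order-6 term: -2016x - 6048
order-7 term: -576
the series for exp(2(∇ + Δ E_{-2} D)) f terminates at order 7
exp(2(∇ + Δ E_{-2} D)) f = -(9/2)x^7 - 63x^6 - 567x^5 - (1267/2)x^4 - 343x^3 + (48125/2)x^2 - (126037/4)x + 62899/2


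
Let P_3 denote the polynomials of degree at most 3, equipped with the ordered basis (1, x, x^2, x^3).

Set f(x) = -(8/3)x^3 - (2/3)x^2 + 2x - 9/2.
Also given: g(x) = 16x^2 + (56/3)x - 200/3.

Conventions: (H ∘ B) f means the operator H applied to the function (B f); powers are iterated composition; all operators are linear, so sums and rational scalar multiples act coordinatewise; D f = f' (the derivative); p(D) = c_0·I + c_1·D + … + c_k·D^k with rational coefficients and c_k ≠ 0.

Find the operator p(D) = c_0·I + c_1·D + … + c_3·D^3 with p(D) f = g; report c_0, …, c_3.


D^0 f = -(8/3)x^3 - (2/3)x^2 + 2x - 9/2
D^1 f = -8x^2 - (4/3)x + 2
D^2 f = -16x - 4/3
D^3 f = -16
matching coefficients of g against c_0 f + c_1 Df + … from the top degree down determines the c_i
solution: c_0 = 0, c_1 = -2, c_2 = -1, c_3 = 4

c_0 = 0, c_1 = -2, c_2 = -1, c_3 = 4


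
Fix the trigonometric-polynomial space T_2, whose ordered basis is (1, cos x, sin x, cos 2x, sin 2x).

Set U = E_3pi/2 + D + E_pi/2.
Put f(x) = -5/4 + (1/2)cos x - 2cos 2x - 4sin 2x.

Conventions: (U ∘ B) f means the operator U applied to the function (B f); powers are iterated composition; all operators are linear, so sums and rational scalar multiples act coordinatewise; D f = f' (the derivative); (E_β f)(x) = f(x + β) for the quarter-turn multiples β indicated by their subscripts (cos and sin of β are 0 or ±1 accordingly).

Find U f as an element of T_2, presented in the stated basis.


E_3pi/2 f = -5/4 + (1/2)sin x + 2cos 2x + 4sin 2x
D f = -(1/2)sin x - 8cos 2x + 4sin 2x
E_pi/2 f = -5/4 - (1/2)sin x + 2cos 2x + 4sin 2x
(E_3pi/2 + D + E_pi/2) f = -5/2 - (1/2)sin x - 4cos 2x + 12sin 2x

the result is g(x) = -5/2 - (1/2)sin x - 4cos 2x + 12sin 2x


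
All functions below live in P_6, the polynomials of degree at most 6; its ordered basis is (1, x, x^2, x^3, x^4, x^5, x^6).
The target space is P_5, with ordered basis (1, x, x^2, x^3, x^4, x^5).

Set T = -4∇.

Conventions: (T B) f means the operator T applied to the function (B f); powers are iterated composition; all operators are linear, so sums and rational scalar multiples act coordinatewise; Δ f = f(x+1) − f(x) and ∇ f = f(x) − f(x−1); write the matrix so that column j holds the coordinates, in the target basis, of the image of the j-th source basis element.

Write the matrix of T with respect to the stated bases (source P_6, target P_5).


the matrix is [[0, -4, 4, -4, 4, -4, 4]; [0, 0, -8, 12, -16, 20, -24]; [0, 0, 0, -12, 24, -40, 60]; [0, 0, 0, 0, -16, 40, -80]; [0, 0, 0, 0, 0, -20, 60]; [0, 0, 0, 0, 0, 0, -24]] (rows listed top to bottom)

image of 1: 0
image of x: -4
image of x^2: -8x + 4
image of x^3: -12x^2 + 12x - 4
image of x^4: -16x^3 + 24x^2 - 16x + 4
image of x^5: -20x^4 + 40x^3 - 40x^2 + 20x - 4
image of x^6: -24x^5 + 60x^4 - 80x^3 + 60x^2 - 24x + 4
each image's coordinates form column j of the matrix


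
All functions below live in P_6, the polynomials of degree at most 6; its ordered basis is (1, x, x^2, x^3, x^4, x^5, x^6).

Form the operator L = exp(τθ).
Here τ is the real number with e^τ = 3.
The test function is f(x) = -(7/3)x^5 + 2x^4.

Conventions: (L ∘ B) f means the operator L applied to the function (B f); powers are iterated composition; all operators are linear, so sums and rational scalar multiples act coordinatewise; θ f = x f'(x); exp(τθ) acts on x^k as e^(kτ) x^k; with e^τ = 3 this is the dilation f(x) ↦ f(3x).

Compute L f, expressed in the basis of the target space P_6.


exp(τθ) x^k = e^(kτ) x^k; with e^τ = 3 this sends x^k to 3^k x^k
x^4 ↦ 81 x^4
x^5 ↦ 243 x^5
applying this coordinatewise to f: exp(τθ) f = -567x^5 + 162x^4

the image equals g(x) = -567x^5 + 162x^4


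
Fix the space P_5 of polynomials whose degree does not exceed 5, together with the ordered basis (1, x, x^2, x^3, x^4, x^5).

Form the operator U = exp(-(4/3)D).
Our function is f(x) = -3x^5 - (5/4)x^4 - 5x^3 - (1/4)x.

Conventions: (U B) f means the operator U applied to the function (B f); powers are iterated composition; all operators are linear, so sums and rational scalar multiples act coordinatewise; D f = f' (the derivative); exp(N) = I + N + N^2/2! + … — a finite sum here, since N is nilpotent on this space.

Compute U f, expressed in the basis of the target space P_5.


order-1 term: 20x^4 + (20/3)x^3 + 20x^2 + 1/3
order-2 term: -(160/3)x^3 - (40/3)x^2 - (80/3)x
order-3 term: (640/9)x^2 + (320/27)x + 320/27
order-4 term: -(1280/27)x - 320/81
order-5 term: 1024/81
the series for exp(-(4/3)D) f terminates at order 5
exp(-(4/3)D) f = -3x^5 + (75/4)x^4 - (155/3)x^3 + (700/9)x^2 - (2249/36)x + 1691/81

g(x) = -3x^5 + (75/4)x^4 - (155/3)x^3 + (700/9)x^2 - (2249/36)x + 1691/81


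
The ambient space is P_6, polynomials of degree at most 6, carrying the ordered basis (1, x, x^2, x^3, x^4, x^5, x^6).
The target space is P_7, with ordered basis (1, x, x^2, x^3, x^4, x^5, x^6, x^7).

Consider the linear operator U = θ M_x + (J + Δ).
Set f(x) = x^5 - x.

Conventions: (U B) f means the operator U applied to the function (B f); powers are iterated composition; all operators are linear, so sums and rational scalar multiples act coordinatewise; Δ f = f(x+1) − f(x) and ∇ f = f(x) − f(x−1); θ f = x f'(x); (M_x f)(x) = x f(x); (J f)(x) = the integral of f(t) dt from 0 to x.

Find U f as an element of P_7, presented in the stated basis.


the image equals g(x) = (37/6)x^6 + 5x^4 + 10x^3 + (15/2)x^2 + 5x

M_x f = x^6 - x^2
θ M_x f = 6x^6 - 2x^2
J f = (1/6)x^6 - (1/2)x^2
Δ f = 5x^4 + 10x^3 + 10x^2 + 5x
(J + Δ) f = (1/6)x^6 + 5x^4 + 10x^3 + (19/2)x^2 + 5x
(θ M_x + (J + Δ)) f = (37/6)x^6 + 5x^4 + 10x^3 + (15/2)x^2 + 5x


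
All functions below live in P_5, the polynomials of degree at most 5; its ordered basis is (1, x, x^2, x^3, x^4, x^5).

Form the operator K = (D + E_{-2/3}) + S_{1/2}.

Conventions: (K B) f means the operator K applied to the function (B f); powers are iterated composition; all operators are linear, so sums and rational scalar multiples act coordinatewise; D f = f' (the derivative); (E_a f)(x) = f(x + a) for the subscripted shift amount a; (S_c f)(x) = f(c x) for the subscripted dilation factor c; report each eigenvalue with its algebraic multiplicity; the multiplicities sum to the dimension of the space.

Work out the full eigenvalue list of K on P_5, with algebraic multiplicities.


λ = 33/32 (multiplicity 1), λ = 17/16 (multiplicity 1), λ = 9/8 (multiplicity 1), λ = 5/4 (multiplicity 1), λ = 3/2 (multiplicity 1), λ = 2 (multiplicity 1)

image of 1: 2
image of x: (3/2)x + 1/3
image of x^2: (5/4)x^2 + (2/3)x + 4/9
image of x^3: (9/8)x^3 + x^2 + (4/3)x - 8/27
image of x^4: (17/16)x^4 + (4/3)x^3 + (8/3)x^2 - (32/27)x + 16/81
image of x^5: (33/32)x^5 + (5/3)x^4 + (40/9)x^3 - (80/27)x^2 + (80/81)x - 32/243
the matrix is upper triangular; its diagonal is (2, 3/2, 5/4, 9/8, 17/16, 33/32)
for a triangular matrix the eigenvalues are the diagonal entries, with algebraic multiplicity their repetition count


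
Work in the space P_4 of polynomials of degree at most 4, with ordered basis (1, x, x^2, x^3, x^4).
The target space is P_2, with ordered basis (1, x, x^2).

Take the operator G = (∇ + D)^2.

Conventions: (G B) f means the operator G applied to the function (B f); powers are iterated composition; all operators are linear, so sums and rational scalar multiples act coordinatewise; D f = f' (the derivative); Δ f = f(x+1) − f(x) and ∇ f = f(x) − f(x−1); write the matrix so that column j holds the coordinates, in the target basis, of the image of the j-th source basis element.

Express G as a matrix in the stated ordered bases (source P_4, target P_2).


image of 1: 0
image of x: 0
image of x^2: 8
image of x^3: 24x - 12
image of x^4: 48x^2 - 48x + 22
each image's coordinates form column j of the matrix

the matrix is [[0, 0, 8, -12, 22]; [0, 0, 0, 24, -48]; [0, 0, 0, 0, 48]] (rows listed top to bottom)


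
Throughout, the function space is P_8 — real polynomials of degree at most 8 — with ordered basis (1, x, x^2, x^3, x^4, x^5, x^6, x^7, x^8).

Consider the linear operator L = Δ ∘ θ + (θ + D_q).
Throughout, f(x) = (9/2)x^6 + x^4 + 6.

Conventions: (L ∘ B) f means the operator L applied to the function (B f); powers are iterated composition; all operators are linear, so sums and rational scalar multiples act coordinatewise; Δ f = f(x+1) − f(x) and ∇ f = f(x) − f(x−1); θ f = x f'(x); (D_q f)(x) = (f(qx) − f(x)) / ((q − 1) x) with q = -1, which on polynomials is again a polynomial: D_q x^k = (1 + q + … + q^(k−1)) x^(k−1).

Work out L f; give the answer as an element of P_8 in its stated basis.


θ f = 27x^6 + 4x^4
Δ θ f = 162x^5 + 405x^4 + 556x^3 + 429x^2 + 178x + 31
θ f = 27x^6 + 4x^4
D_q f = 0
(θ + D_q) f = 27x^6 + 4x^4
(Δ ∘ θ + (θ + D_q)) f = 27x^6 + 162x^5 + 409x^4 + 556x^3 + 429x^2 + 178x + 31

g(x) = 27x^6 + 162x^5 + 409x^4 + 556x^3 + 429x^2 + 178x + 31


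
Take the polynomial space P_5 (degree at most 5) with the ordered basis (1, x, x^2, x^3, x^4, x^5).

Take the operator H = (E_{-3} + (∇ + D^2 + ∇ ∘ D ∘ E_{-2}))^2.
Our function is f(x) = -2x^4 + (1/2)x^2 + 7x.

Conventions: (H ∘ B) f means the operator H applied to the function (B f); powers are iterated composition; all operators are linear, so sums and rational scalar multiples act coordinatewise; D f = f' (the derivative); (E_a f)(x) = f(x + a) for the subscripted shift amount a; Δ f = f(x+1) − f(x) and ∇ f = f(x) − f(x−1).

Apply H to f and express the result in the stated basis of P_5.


g(x) = -2x^4 + 32x^3 - (767/2)x^2 + 1811x - 3676

E_{-3} f = -2x^4 + 24x^3 - (215/2)x^2 + 220x - 357/2
∇ f = -8x^3 + 12x^2 - 7x + 17/2
D f = -8x^3 + x + 7
D D f = -24x^2 + 1
E_{-2} f = -2x^4 + 16x^3 - (95/2)x^2 + 69x - 44
D E_{-2} f = -8x^3 + 48x^2 - 95x + 69
∇ D E_{-2} f = -24x^2 + 120x - 151
(∇ + D^2 + ∇ ∘ D ∘ E_{-2}) f = -8x^3 - 36x^2 + 113x - 283/2
(E_{-3} + (∇ + D^2 + ∇ ∘ D ∘ E_{-2})) f = -2x^4 + 16x^3 - (287/2)x^2 + 333x - 320
E_{-3} (E_{-3} + (∇ + D^2 + ∇ ∘ D ∘ E_{-2})) f = -2x^4 + 40x^3 - (791/2)x^2 + 1842x - 6409/2
∇ (E_{-3} + (∇ + D^2 + ∇ ∘ D ∘ E_{-2})) f = -8x^3 + 60x^2 - 343x + 989/2
D (E_{-3} + (∇ + D^2 + ∇ ∘ D ∘ E_{-2})) f = -8x^3 + 48x^2 - 287x + 333
D D (E_{-3} + (∇ + D^2 + ∇ ∘ D ∘ E_{-2})) f = -24x^2 + 96x - 287
E_{-2} (E_{-3} + (∇ + D^2 + ∇ ∘ D ∘ E_{-2})) f = -2x^4 + 32x^3 - (575/2)x^2 + 1163x - 1720
D E_{-2} (E_{-3} + (∇ + D^2 + ∇ ∘ D ∘ E_{-2})) f = -8x^3 + 96x^2 - 575x + 1163
∇ D E_{-2} (E_{-3} + (∇ + D^2 + ∇ ∘ D ∘ E_{-2})) f = -24x^2 + 216x - 679
(∇ + D^2 + ∇ ∘ D ∘ E_{-2}) (E_{-3} + (∇ + D^2 + ∇ ∘ D ∘ E_{-2})) f = -8x^3 + 12x^2 - 31x - 943/2
(E_{-3} + (∇ + D^2 + ∇ ∘ D ∘ E_{-2})) (E_{-3} + (∇ + D^2 + ∇ ∘ D ∘ E_{-2})) f = -2x^4 + 32x^3 - (767/2)x^2 + 1811x - 3676


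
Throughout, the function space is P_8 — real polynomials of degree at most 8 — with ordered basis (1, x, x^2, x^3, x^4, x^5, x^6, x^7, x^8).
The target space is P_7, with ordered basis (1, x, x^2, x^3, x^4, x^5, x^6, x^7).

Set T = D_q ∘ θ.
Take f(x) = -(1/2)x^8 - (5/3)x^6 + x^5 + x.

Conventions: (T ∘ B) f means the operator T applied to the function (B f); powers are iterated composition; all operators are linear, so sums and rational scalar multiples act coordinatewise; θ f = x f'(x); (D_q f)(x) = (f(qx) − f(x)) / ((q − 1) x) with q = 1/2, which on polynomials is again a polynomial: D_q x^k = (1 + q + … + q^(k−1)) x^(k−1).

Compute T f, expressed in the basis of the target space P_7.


θ f = -4x^8 - 10x^6 + 5x^5 + x
D_q θ f = -(255/32)x^7 - (315/16)x^5 + (155/16)x^4 + 1

the image equals g(x) = -(255/32)x^7 - (315/16)x^5 + (155/16)x^4 + 1


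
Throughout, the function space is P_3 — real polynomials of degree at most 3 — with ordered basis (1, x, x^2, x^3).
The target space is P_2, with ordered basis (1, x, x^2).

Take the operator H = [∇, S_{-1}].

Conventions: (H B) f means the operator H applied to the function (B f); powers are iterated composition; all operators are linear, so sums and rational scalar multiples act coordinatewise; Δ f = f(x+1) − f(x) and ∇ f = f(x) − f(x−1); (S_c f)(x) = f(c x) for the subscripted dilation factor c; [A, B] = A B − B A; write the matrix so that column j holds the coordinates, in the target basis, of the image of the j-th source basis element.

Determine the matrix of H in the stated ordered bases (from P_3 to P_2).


image of 1: 0
image of x: -2
image of x^2: 4x
image of x^3: -6x^2 - 2
each image's coordinates form column j of the matrix

the matrix is [[0, -2, 0, -2]; [0, 0, 4, 0]; [0, 0, 0, -6]] (rows listed top to bottom)


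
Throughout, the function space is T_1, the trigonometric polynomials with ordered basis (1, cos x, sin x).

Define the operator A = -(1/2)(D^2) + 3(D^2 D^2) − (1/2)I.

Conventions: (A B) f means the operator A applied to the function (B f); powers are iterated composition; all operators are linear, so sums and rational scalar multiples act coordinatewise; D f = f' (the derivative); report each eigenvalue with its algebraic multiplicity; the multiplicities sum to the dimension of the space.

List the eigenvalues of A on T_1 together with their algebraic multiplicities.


image of 1: -1/2
image of cos x: 3cos x
image of sin x: 3sin x
the matrix is diagonal; its diagonal is (-1/2, 3, 3)
for a triangular matrix the eigenvalues are the diagonal entries, with algebraic multiplicity their repetition count

λ = -1/2 (multiplicity 1), λ = 3 (multiplicity 2)


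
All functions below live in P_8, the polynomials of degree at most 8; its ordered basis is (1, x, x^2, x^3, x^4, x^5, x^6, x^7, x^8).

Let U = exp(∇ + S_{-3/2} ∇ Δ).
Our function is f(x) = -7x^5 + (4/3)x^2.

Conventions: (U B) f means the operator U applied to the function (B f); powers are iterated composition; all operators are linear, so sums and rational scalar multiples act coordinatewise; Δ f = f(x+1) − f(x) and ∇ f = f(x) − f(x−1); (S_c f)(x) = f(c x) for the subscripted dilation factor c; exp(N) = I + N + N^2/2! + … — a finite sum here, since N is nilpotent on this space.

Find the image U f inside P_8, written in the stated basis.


the result is g(x) = -7x^5 - 35x^4 + (945/2)x^3 + (3691/12)x^2 - (16259/6)x - 14447/24

order-1 term: -35x^4 + (1085/2)x^3 - 70x^2 + (428/3)x - 17/3
order-2 term: -70x^3 + (1785/4)x^2 - 3395x + 3481/12
order-3 term: -70x^2 + (1155/2)x - 4025/4
order-4 term: -35x + 1015/8
order-5 term: -7
the series for exp(∇ + S_{-3/2} ∇ Δ) f terminates at order 5
exp(∇ + S_{-3/2} ∇ Δ) f = -7x^5 - 35x^4 + (945/2)x^3 + (3691/12)x^2 - (16259/6)x - 14447/24


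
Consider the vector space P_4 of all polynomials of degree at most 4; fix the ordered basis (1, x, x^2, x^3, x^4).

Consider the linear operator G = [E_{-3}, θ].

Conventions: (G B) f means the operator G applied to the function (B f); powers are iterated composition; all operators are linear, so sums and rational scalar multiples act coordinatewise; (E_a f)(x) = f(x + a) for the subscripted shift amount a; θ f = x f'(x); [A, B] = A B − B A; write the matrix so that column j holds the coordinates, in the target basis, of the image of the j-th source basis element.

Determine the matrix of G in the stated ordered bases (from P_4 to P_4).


image of 1: 0
image of x: -3
image of x^2: -6x + 18
image of x^3: -9x^2 + 54x - 81
image of x^4: -12x^3 + 108x^2 - 324x + 324
each image's coordinates form column j of the matrix

the matrix is [[0, -3, 18, -81, 324]; [0, 0, -6, 54, -324]; [0, 0, 0, -9, 108]; [0, 0, 0, 0, -12]; [0, 0, 0, 0, 0]] (rows listed top to bottom)


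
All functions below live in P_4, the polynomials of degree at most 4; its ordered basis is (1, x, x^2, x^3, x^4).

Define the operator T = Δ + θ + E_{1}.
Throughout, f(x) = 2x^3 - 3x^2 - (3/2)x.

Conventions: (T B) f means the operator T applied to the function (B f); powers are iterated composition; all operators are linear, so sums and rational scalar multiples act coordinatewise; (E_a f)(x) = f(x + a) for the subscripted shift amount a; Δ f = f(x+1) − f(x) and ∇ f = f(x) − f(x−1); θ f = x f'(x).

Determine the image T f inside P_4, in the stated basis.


the image equals g(x) = 8x^3 + 3x^2 - 3x - 5

Δ f = 6x^2 - 5/2
θ f = 6x^3 - 6x^2 - (3/2)x
E_{1} f = 2x^3 + 3x^2 - (3/2)x - 5/2
(Δ + θ + E_{1}) f = 8x^3 + 3x^2 - 3x - 5


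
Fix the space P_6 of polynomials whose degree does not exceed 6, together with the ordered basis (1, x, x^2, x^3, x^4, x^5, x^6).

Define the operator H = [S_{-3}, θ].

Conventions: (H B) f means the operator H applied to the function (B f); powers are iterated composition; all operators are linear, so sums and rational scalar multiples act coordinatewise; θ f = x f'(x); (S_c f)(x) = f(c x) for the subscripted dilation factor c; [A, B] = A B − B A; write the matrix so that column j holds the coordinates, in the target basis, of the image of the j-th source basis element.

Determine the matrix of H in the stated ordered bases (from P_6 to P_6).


the matrix is [[0, 0, 0, 0, 0, 0, 0]; [0, 0, 0, 0, 0, 0, 0]; [0, 0, 0, 0, 0, 0, 0]; [0, 0, 0, 0, 0, 0, 0]; [0, 0, 0, 0, 0, 0, 0]; [0, 0, 0, 0, 0, 0, 0]; [0, 0, 0, 0, 0, 0, 0]] (rows listed top to bottom)

image of 1: 0
image of x: 0
image of x^2: 0
image of x^3: 0
image of x^4: 0
image of x^5: 0
image of x^6: 0
each image's coordinates form column j of the matrix


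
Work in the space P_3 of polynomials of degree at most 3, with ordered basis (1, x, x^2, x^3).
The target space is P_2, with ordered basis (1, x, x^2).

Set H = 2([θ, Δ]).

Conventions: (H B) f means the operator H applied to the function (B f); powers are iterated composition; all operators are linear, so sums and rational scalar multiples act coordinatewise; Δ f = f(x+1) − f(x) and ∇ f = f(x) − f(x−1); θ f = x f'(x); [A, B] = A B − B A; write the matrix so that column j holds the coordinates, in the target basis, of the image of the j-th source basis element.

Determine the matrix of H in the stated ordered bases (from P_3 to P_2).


image of 1: 0
image of x: -2
image of x^2: -4x - 4
image of x^3: -6x^2 - 12x - 6
each image's coordinates form column j of the matrix

the matrix is [[0, -2, -4, -6]; [0, 0, -4, -12]; [0, 0, 0, -6]] (rows listed top to bottom)


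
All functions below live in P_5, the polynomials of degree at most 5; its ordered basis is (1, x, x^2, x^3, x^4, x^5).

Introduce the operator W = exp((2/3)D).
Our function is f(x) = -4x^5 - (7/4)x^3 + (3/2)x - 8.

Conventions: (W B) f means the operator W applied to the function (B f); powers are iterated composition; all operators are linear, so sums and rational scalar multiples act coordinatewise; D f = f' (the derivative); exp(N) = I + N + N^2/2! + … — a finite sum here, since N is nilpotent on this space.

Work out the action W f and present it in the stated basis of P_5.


the result is g(x) = -4x^5 - (40/3)x^4 - (703/36)x^3 - (829/54)x^2 - (775/162)x - 1955/243

order-1 term: -(40/3)x^4 - (7/2)x^2 + 1
order-2 term: -(160/9)x^3 - (7/3)x
order-3 term: -(320/27)x^2 - 14/27
order-4 term: -(320/81)x
order-5 term: -128/243
the series for exp((2/3)D) f terminates at order 5
exp((2/3)D) f = -4x^5 - (40/3)x^4 - (703/36)x^3 - (829/54)x^2 - (775/162)x - 1955/243


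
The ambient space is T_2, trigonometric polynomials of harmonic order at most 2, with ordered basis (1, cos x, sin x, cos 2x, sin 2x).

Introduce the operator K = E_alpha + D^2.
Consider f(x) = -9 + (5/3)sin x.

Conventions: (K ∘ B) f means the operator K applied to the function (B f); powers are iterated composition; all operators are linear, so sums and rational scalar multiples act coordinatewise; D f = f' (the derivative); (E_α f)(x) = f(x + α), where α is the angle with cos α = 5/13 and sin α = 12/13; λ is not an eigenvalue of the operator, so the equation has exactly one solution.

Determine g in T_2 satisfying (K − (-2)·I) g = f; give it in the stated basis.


the result is g(x) = -3 - (5/9)cos x + (5/6)sin x

write g with unknown coordinates in the stated basis and equate coefficients in (K − (-2)·I) g = f
solving from the highest basis element down gives g = -3 - (5/9)cos x + (5/6)sin x
check: K g = -3 + (10/9)cos x
so K g − (-2)·g = -9 + (5/3)sin x = f ✓


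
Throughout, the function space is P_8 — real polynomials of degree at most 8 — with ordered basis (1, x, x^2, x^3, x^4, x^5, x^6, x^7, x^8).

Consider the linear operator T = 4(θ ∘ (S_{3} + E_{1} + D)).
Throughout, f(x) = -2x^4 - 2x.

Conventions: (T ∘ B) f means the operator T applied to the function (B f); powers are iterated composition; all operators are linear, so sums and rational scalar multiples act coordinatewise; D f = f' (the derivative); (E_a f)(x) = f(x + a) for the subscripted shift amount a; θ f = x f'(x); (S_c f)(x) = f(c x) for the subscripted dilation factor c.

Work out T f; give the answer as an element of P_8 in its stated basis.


the image equals g(x) = -2624x^4 - 192x^3 - 96x^2 - 64x

S_{3} f = -162x^4 - 6x
E_{1} f = -2x^4 - 8x^3 - 12x^2 - 10x - 4
D f = -8x^3 - 2
(S_{3} + E_{1} + D) f = -164x^4 - 16x^3 - 12x^2 - 16x - 6
θ (S_{3} + E_{1} + D) f = -656x^4 - 48x^3 - 24x^2 - 16x
(4(θ ∘ (S_{3} + E_{1} + D))) f = -2624x^4 - 192x^3 - 96x^2 - 64x


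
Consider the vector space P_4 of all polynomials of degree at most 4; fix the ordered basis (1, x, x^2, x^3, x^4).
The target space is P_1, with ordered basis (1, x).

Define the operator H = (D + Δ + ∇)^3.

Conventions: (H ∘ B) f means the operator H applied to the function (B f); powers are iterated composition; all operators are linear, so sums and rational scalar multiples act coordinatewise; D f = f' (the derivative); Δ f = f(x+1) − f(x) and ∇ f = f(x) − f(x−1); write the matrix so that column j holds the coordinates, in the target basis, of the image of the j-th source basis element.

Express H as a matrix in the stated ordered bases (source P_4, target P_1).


the matrix is [[0, 0, 0, 162, 0]; [0, 0, 0, 0, 648]] (rows listed top to bottom)

image of 1: 0
image of x: 0
image of x^2: 0
image of x^3: 162
image of x^4: 648x
each image's coordinates form column j of the matrix


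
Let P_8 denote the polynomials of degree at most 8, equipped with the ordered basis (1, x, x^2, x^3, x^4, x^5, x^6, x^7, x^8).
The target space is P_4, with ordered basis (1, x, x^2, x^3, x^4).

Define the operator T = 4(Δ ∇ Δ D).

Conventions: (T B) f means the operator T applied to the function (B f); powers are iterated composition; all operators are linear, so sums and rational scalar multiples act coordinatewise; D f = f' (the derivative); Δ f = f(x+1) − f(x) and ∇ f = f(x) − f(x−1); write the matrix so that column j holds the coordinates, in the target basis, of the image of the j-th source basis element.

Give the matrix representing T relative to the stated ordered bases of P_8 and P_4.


the matrix is [[0, 0, 0, 0, 96, 240, 720, 1680, 4032]; [0, 0, 0, 0, 0, 480, 1440, 5040, 13440]; [0, 0, 0, 0, 0, 0, 1440, 5040, 20160]; [0, 0, 0, 0, 0, 0, 0, 3360, 13440]; [0, 0, 0, 0, 0, 0, 0, 0, 6720]] (rows listed top to bottom)

image of 1: 0
image of x: 0
image of x^2: 0
image of x^3: 0
image of x^4: 96
image of x^5: 480x + 240
image of x^6: 1440x^2 + 1440x + 720
image of x^7: 3360x^3 + 5040x^2 + 5040x + 1680
image of x^8: 6720x^4 + 13440x^3 + 20160x^2 + 13440x + 4032
each image's coordinates form column j of the matrix


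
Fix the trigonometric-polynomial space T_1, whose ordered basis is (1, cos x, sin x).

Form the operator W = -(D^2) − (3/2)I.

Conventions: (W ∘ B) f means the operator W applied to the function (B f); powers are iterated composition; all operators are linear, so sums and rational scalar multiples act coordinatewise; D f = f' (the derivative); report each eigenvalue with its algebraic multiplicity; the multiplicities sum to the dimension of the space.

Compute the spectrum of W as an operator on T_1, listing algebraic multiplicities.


λ = -3/2 (multiplicity 1), λ = -1/2 (multiplicity 2)

image of 1: -3/2
image of cos x: -(1/2)cos x
image of sin x: -(1/2)sin x
the matrix is diagonal; its diagonal is (-3/2, -1/2, -1/2)
for a triangular matrix the eigenvalues are the diagonal entries, with algebraic multiplicity their repetition count


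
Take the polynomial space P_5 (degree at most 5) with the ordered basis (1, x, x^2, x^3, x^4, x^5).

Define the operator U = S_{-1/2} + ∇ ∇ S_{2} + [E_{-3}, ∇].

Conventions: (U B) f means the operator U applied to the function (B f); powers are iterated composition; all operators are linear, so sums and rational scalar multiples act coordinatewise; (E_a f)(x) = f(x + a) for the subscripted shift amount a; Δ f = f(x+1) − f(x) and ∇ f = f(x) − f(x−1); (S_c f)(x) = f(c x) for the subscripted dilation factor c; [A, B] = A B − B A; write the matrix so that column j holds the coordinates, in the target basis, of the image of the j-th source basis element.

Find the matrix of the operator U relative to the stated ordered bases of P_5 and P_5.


the matrix is [[1, 0, 8, -48, 224, -960]; [0, -1/2, 0, 48, -384, 2240]; [0, 0, 1/4, 0, 192, -1920]; [0, 0, 0, -1/8, 0, 640]; [0, 0, 0, 0, 1/16, 0]; [0, 0, 0, 0, 0, -1/32]] (rows listed top to bottom)

image of 1: 1
image of x: -(1/2)x
image of x^2: (1/4)x^2 + 8
image of x^3: -(1/8)x^3 + 48x - 48
image of x^4: (1/16)x^4 + 192x^2 - 384x + 224
image of x^5: -(1/32)x^5 + 640x^3 - 1920x^2 + 2240x - 960
each image's coordinates form column j of the matrix


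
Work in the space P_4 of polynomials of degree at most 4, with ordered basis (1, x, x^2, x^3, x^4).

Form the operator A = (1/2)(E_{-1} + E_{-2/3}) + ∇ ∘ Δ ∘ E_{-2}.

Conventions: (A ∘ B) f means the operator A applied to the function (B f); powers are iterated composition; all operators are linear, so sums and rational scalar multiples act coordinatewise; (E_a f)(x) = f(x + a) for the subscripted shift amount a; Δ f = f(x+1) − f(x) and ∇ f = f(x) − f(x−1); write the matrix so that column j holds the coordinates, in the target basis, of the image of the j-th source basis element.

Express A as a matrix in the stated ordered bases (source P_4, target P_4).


the matrix is [[1, -5/6, 49/18, -683/54, 8197/162]; [0, 1, -5/3, 49/6, -1366/27]; [0, 0, 1, -5/2, 49/3]; [0, 0, 0, 1, -10/3]; [0, 0, 0, 0, 1]] (rows listed top to bottom)

image of 1: 1
image of x: x - 5/6
image of x^2: x^2 - (5/3)x + 49/18
image of x^3: x^3 - (5/2)x^2 + (49/6)x - 683/54
image of x^4: x^4 - (10/3)x^3 + (49/3)x^2 - (1366/27)x + 8197/162
each image's coordinates form column j of the matrix


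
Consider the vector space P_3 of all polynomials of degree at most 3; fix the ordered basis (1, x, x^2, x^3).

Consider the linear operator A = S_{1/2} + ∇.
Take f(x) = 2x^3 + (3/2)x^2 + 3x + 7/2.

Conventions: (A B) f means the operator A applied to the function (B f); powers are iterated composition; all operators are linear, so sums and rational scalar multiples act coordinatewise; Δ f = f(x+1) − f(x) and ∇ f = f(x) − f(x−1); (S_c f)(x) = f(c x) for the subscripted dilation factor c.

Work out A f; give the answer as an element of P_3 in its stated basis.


S_{1/2} f = (1/4)x^3 + (3/8)x^2 + (3/2)x + 7/2
∇ f = 6x^2 - 3x + 7/2
(S_{1/2} + ∇) f = (1/4)x^3 + (51/8)x^2 - (3/2)x + 7

the image equals g(x) = (1/4)x^3 + (51/8)x^2 - (3/2)x + 7


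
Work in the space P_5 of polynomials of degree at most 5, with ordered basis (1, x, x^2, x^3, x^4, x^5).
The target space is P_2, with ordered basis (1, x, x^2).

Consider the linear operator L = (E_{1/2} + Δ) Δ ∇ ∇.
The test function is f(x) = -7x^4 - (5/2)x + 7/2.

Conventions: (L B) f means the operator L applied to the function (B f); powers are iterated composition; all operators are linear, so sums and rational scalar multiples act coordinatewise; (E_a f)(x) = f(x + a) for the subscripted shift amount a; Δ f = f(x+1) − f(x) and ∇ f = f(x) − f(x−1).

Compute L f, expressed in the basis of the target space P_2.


∇ f = -28x^3 + 42x^2 - 28x + 9/2
∇ ∇ f = -84x^2 + 168x - 98
Δ ∇ ∇ f = -168x + 84
E_{1/2} (Δ ∇ ∇) f = -168x
Δ (Δ ∇ ∇) f = -168
(E_{1/2} + Δ) (Δ ∇ ∇) f = -168x - 168

g(x) = -168x - 168


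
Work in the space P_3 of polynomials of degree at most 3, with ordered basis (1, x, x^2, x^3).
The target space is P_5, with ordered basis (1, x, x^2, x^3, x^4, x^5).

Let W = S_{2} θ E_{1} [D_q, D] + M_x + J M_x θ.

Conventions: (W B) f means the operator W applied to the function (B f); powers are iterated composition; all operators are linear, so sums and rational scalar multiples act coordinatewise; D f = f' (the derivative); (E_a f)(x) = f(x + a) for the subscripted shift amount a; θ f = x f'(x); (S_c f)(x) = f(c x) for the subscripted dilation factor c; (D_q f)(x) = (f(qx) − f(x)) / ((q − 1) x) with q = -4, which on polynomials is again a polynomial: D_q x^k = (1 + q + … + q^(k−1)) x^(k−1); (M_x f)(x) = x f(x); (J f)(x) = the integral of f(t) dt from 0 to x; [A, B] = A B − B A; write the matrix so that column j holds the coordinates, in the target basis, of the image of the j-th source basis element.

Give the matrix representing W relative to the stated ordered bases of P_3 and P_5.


the matrix is [[0, 0, 0, 0]; [1, 0, 0, -70]; [0, 1, 0, 0]; [0, 1/3, 1, 0]; [0, 0, 1/2, 1]; [0, 0, 0, 3/5]] (rows listed top to bottom)

image of 1: x
image of x: (1/3)x^3 + x^2
image of x^2: (1/2)x^4 + x^3
image of x^3: (3/5)x^5 + x^4 - 70x
each image's coordinates form column j of the matrix


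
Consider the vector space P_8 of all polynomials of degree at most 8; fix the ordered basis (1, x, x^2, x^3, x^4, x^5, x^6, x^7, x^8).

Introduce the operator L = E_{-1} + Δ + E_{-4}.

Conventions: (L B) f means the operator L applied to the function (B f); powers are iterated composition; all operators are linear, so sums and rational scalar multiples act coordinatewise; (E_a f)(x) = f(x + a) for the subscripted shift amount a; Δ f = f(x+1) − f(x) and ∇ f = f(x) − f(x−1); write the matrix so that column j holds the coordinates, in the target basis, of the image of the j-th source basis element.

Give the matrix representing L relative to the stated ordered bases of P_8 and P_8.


image of 1: 2
image of x: 2x - 4
image of x^2: 2x^2 - 8x + 18
image of x^3: 2x^3 - 12x^2 + 54x - 64
image of x^4: 2x^4 - 16x^3 + 108x^2 - 256x + 258
image of x^5: 2x^5 - 20x^4 + 180x^3 - 640x^2 + 1290x - 1024
image of x^6: 2x^6 - 24x^5 + 270x^4 - 1280x^3 + 3870x^2 - 6144x + 4098
image of x^7: 2x^7 - 28x^6 + 378x^5 - 2240x^4 + 9030x^3 - 21504x^2 + 28686x - 16384
image of x^8: 2x^8 - 32x^7 + 504x^6 - 3584x^5 + 18060x^4 - 57344x^3 + 114744x^2 - 131072x + 65538
each image's coordinates form column j of the matrix

the matrix is [[2, -4, 18, -64, 258, -1024, 4098, -16384, 65538]; [0, 2, -8, 54, -256, 1290, -6144, 28686, -131072]; [0, 0, 2, -12, 108, -640, 3870, -21504, 114744]; [0, 0, 0, 2, -16, 180, -1280, 9030, -57344]; [0, 0, 0, 0, 2, -20, 270, -2240, 18060]; [0, 0, 0, 0, 0, 2, -24, 378, -3584]; [0, 0, 0, 0, 0, 0, 2, -28, 504]; [0, 0, 0, 0, 0, 0, 0, 2, -32]; [0, 0, 0, 0, 0, 0, 0, 0, 2]] (rows listed top to bottom)


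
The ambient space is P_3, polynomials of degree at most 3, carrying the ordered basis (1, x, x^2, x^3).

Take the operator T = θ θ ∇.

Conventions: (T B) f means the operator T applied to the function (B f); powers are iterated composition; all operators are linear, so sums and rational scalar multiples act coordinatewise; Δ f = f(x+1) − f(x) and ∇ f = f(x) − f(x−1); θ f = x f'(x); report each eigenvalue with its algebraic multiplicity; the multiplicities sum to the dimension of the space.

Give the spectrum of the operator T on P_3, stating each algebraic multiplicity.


λ = 0 (multiplicity 4)

image of 1: 0
image of x: 0
image of x^2: 2x
image of x^3: 12x^2 - 3x
the matrix is upper triangular; its diagonal is (0, 0, 0, 0)
for a triangular matrix the eigenvalues are the diagonal entries, with algebraic multiplicity their repetition count
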